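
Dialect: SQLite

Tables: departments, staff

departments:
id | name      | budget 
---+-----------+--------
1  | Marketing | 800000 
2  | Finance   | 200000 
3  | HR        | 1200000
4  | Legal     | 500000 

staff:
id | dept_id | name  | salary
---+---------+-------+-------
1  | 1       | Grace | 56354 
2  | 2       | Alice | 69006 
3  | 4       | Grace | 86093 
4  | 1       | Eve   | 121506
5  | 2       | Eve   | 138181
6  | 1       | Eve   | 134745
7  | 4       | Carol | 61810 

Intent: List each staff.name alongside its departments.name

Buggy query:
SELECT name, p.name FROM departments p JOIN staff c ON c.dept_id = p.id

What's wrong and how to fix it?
Bug: Both tables have a 'name' column; the unqualified reference is ambiguous

Fix: Prefix ambiguous columns with the table alias

Corrected query:
SELECT c.name, p.name FROM departments p JOIN staff c ON c.dept_id = p.id

Result:
name  | name     
------+----------
Grace | Marketing
Alice | Finance  
Grace | Legal    
Eve   | Marketing
Eve   | Finance  
Eve   | Marketing
Carol | Legal    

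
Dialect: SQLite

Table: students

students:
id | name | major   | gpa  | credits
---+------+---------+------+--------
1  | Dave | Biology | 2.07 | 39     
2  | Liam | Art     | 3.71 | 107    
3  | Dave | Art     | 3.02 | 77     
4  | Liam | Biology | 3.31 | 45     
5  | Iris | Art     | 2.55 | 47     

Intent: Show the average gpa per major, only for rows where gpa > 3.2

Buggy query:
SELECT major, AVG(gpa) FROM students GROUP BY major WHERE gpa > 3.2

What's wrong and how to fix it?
Bug: Row-level WHERE must come before GROUP BY in the clause order

Fix: Place WHERE between FROM and GROUP BY

Corrected query:
SELECT major, AVG(gpa) FROM students WHERE gpa > 3.2 GROUP BY major

Result:
major   | AVG(gpa)
--------+---------
Art     | 3.71    
Biology | 3.31    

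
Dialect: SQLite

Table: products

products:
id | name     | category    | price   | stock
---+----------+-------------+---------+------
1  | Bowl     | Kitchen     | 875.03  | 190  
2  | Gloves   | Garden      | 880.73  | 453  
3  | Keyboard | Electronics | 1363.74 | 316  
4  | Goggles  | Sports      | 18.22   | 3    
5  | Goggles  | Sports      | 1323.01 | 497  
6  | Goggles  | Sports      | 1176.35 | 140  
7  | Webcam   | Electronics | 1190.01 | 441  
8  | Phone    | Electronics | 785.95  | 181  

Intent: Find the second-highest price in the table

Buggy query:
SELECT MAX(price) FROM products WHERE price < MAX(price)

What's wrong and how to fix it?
Bug: The inner MAX is an aggregate inside WHERE, which is not allowed

Fix: Compute the overall MAX in a subquery, then take MAX of rows below it

Corrected query:
SELECT MAX(price) FROM products WHERE price < (SELECT MAX(price) FROM products)

Result:
MAX(price)
----------
1323.01   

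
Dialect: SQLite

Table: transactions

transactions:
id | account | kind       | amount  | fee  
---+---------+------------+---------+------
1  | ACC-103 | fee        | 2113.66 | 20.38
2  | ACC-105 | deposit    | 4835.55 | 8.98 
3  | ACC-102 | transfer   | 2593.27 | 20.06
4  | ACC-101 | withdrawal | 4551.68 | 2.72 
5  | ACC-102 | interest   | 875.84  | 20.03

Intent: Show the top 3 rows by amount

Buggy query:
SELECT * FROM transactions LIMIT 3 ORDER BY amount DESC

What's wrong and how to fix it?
Bug: ORDER BY cannot follow LIMIT; LIMIT is the final clause

Fix: Swap the clauses: ORDER BY first, then LIMIT

Corrected query:
SELECT * FROM transactions ORDER BY amount DESC LIMIT 3

Result:
id | account | kind       | amount  | fee  
---+---------+------------+---------+------
2  | ACC-105 | deposit    | 4835.55 | 8.98 
4  | ACC-101 | withdrawal | 4551.68 | 2.72 
3  | ACC-102 | transfer   | 2593.27 | 20.06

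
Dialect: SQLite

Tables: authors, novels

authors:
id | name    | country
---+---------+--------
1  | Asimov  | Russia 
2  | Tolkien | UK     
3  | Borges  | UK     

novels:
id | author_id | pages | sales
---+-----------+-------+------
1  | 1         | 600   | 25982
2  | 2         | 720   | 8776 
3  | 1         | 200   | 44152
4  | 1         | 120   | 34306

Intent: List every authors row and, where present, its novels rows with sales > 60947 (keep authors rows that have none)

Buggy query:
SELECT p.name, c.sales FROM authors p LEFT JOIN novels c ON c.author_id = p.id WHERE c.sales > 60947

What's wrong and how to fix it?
Bug: A WHERE condition on the right-hand table after LEFT JOIN drops unmatched parents

Fix: Put 'c.sales > 60947' in the JOIN's ON clause instead of WHERE

Corrected query:
SELECT p.name, c.sales FROM authors p LEFT JOIN novels c ON c.author_id = p.id AND c.sales > 60947

Result:
name    | sales
--------+------
Asimov  | NULL 
Tolkien | NULL 
Borges  | NULL 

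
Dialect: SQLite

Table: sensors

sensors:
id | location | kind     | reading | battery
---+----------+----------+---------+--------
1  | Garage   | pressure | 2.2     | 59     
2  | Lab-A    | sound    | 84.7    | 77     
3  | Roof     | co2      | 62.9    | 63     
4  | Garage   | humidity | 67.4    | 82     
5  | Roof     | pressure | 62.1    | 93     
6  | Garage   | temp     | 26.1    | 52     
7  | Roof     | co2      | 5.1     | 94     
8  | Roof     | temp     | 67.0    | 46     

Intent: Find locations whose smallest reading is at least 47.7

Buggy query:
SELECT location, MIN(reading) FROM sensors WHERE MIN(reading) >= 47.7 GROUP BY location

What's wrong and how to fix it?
Bug: MIN() in WHERE is a misuse of aggregate

Fix: Replace WHERE with HAVING after the GROUP BY

Corrected query:
SELECT location, MIN(reading) FROM sensors GROUP BY location HAVING MIN(reading) >= 47.7

Result:
location | MIN(reading)
---------+-------------
Lab-A    | 84.7        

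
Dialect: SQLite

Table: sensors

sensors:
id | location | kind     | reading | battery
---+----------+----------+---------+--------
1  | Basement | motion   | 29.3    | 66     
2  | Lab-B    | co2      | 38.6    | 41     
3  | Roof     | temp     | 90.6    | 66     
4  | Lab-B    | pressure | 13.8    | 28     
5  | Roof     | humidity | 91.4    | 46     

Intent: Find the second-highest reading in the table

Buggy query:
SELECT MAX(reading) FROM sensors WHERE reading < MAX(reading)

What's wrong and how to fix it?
Bug: MAX(reading) on the right of the comparison is an aggregate-in-WHERE error

Fix: Put the inner MAX in a scalar subquery

Corrected query:
SELECT MAX(reading) FROM sensors WHERE reading < (SELECT MAX(reading) FROM sensors)

Result:
MAX(reading)
------------
90.6        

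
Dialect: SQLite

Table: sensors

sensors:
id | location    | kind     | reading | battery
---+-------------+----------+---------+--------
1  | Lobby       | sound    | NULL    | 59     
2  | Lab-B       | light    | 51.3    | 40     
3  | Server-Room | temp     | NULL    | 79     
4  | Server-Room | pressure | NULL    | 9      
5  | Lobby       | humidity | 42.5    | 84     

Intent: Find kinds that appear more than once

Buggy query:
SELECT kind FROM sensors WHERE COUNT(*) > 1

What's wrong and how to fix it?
Bug: WHERE can't reference COUNT(*); aggregates are computed after WHERE

Fix: GROUP BY kind, then filter groups with HAVING COUNT(*) > 1

Corrected query:
SELECT kind FROM sensors GROUP BY kind HAVING COUNT(*) > 1

Result:
(no rows)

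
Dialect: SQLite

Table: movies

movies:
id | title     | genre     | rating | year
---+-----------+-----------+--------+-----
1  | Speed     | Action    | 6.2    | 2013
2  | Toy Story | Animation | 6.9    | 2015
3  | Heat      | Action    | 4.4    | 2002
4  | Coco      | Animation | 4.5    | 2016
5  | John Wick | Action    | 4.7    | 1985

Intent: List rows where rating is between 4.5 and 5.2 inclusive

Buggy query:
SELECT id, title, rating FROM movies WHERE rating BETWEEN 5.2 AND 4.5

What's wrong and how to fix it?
Bug: The bounds are reversed; BETWEEN a AND b requires a <= b to match anything

Fix: Write BETWEEN 4.5 AND 5.2

Corrected query:
SELECT id, title, rating FROM movies WHERE rating BETWEEN 4.5 AND 5.2

Result:
id | title     | rating
---+-----------+-------
4  | Coco      | 4.5   
5  | John Wick | 4.7   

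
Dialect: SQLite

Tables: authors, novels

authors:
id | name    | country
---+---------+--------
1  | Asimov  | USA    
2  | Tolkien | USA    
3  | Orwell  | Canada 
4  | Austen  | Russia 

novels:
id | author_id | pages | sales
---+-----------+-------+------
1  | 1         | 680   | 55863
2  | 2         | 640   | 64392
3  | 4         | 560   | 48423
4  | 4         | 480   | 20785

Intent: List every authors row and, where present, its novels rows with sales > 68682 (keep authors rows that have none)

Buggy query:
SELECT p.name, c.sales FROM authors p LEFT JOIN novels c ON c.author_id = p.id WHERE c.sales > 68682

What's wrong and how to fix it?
Bug: Filtering c.sales in WHERE discards the NULL rows produced by LEFT JOIN, turning it into an inner join

Fix: Put 'c.sales > 68682' in the JOIN's ON clause instead of WHERE

Corrected query:
SELECT p.name, c.sales FROM authors p LEFT JOIN novels c ON c.author_id = p.id AND c.sales > 68682

Result:
name    | sales
--------+------
Asimov  | NULL 
Tolkien | NULL 
Orwell  | NULL 
Austen  | NULL 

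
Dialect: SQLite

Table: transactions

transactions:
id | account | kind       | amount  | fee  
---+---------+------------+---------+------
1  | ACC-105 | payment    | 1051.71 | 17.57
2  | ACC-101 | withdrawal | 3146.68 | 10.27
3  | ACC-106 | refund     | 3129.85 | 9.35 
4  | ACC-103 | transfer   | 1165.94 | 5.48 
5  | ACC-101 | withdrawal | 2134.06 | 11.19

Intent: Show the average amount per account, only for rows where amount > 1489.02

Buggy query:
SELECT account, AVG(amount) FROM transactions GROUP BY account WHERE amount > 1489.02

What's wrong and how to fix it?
Bug: Row-level WHERE must come before GROUP BY in the clause order

Fix: Place WHERE between FROM and GROUP BY

Corrected query:
SELECT account, AVG(amount) FROM transactions WHERE amount > 1489.02 GROUP BY account

Result:
account | AVG(amount)
--------+------------
ACC-101 | 2640.37    
ACC-106 | 3129.85    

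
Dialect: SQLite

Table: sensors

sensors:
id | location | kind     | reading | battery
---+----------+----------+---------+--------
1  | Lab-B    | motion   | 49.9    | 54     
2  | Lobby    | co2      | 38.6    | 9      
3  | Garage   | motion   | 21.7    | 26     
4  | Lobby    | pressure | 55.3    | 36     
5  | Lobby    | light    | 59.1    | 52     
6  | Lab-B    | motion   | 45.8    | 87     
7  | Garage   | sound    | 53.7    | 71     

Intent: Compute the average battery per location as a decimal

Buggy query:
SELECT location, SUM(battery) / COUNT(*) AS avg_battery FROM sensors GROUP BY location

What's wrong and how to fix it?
Bug: SUM(battery) and COUNT(*) are both integers; the division truncates the fractional part

Fix: Multiply by 1.0 (or CAST to REAL) to force floating-point division

Corrected query:
SELECT location, SUM(battery) * 1.0 / COUNT(*) AS avg_battery FROM sensors GROUP BY location

Result:
location | avg_battery
---------+------------
Garage   | 48.5       
Lab-B    | 70.5       
Lobby    | 32.333333  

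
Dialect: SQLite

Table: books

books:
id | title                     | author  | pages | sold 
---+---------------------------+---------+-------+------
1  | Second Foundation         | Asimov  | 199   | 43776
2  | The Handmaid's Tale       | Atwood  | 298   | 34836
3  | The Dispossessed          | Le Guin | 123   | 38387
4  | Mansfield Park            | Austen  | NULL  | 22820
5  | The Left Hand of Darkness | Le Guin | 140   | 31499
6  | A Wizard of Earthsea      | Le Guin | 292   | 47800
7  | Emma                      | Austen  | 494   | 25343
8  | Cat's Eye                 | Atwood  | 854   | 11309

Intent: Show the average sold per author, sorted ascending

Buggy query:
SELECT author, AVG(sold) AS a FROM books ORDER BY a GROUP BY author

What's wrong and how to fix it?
Bug: GROUP BY must precede ORDER BY

Fix: Move ORDER BY to the end, after GROUP BY

Corrected query:
SELECT author, AVG(sold) AS a FROM books GROUP BY author ORDER BY a

Result:
author  | a           
--------+-------------
Atwood  | 23072.5     
Austen  | 24081.5     
Le Guin | 39228.666667
Asimov  | 43776       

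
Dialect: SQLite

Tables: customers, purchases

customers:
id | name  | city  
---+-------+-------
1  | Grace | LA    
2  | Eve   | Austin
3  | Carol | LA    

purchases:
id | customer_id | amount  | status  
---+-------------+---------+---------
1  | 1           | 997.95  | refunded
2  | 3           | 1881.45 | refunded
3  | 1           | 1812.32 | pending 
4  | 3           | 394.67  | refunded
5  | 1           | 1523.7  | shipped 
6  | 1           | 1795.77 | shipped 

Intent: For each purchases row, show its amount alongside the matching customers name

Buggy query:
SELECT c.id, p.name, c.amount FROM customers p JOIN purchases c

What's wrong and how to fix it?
Bug: JOIN with no ON clause produces a cartesian product; every purchases row pairs with every customers row

Fix: Specify the join condition linking the foreign key to the parent id

Corrected query:
SELECT c.id, p.name, c.amount FROM customers p JOIN purchases c ON c.customer_id = p.id

Result:
id | name  | amount 
---+-------+--------
1  | Grace | 997.95 
2  | Carol | 1881.45
3  | Grace | 1812.32
4  | Carol | 394.67 
5  | Grace | 1523.7 
6  | Grace | 1795.77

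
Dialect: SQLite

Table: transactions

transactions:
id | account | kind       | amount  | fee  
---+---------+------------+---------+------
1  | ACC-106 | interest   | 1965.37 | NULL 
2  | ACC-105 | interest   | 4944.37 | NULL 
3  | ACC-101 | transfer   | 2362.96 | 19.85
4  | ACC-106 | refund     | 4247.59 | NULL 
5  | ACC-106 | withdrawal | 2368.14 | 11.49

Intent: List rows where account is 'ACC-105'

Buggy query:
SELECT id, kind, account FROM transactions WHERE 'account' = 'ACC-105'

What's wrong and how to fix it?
Bug: 'account' in single quotes is a string literal, not the column; the comparison is literal-vs-literal and never true

Fix: Remove the quotes around the column name (or use double quotes for an identifier)

Corrected query:
SELECT id, kind, account FROM transactions WHERE account = 'ACC-105'

Result:
id | kind     | account
---+----------+--------
2  | interest | ACC-105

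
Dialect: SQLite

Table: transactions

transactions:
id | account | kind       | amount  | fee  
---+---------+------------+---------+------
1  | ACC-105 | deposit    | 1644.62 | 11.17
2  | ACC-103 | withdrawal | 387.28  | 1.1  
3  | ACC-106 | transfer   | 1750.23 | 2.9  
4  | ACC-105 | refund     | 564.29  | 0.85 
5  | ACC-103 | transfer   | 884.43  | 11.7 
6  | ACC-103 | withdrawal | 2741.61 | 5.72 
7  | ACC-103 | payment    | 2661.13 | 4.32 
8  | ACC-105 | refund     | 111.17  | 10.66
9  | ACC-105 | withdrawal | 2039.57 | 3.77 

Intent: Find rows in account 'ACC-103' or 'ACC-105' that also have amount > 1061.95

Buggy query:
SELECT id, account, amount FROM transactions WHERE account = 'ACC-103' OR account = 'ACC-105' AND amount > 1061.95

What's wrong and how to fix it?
Bug: Without parentheses, AND is evaluated before OR, so the amount filter only applies to the 'ACC-105' branch

Fix: Add parentheses around the OR so the AND applies to both alternatives

Corrected query:
SELECT id, account, amount FROM transactions WHERE (account = 'ACC-103' OR account = 'ACC-105') AND amount > 1061.95

Result:
id | account | amount 
---+---------+--------
1  | ACC-105 | 1644.62
6  | ACC-103 | 2741.61
7  | ACC-103 | 2661.13
9  | ACC-105 | 2039.57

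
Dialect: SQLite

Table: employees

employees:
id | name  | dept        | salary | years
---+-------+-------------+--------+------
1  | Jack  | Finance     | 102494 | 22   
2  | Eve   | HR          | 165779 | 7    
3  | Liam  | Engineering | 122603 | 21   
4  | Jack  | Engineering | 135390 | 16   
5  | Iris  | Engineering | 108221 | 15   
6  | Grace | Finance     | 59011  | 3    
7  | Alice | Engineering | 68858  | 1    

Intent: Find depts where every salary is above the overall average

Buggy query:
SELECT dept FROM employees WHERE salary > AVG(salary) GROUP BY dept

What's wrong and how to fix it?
Bug: WHERE evaluates per row before aggregation, so AVG() is unavailable

Fix: Use a subquery for AVG and a HAVING MIN(...) filter so the condition holds for every row in the group

Corrected query:
SELECT dept FROM employees GROUP BY dept HAVING MIN(salary) > (SELECT AVG(salary) FROM employees)

Result:
dept
----
HR  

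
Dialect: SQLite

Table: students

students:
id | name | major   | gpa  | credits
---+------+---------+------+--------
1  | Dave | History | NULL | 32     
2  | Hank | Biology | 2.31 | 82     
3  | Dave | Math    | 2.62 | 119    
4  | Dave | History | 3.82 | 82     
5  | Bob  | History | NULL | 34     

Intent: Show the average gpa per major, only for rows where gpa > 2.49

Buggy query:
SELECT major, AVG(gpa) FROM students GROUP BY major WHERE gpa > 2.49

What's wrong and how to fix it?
Bug: WHERE cannot follow GROUP BY

Fix: Place WHERE between FROM and GROUP BY

Corrected query:
SELECT major, AVG(gpa) FROM students WHERE gpa > 2.49 GROUP BY major

Result:
major   | AVG(gpa)
--------+---------
History | 3.82    
Math    | 2.62    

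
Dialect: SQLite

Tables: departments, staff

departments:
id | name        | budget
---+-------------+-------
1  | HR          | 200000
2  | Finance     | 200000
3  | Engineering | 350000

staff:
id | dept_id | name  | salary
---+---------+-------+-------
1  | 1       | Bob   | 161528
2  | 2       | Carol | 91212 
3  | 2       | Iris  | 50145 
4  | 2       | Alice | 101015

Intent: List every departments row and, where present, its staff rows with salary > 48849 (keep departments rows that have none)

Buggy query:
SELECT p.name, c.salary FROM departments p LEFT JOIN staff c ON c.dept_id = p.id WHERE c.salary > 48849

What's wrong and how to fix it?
Bug: A WHERE condition on the right-hand table after LEFT JOIN drops unmatched parents

Fix: Move the right-table condition into the ON clause so unmatched parents are kept

Corrected query:
SELECT p.name, c.salary FROM departments p LEFT JOIN staff c ON c.dept_id = p.id AND c.salary > 48849

Result:
name        | salary
------------+-------
HR          | 161528
Finance     | 50145 
Finance     | 91212 
Finance     | 101015
Engineering | NULL  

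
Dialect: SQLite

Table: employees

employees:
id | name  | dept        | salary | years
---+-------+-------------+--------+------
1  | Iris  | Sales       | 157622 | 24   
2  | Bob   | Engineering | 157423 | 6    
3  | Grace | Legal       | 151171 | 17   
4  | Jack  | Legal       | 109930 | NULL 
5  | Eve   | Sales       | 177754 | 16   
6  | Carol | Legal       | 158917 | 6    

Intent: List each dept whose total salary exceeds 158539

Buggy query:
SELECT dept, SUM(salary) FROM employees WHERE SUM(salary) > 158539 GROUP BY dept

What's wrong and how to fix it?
Bug: WHERE runs before GROUP BY, so aggregates aren't available there

Fix: Move the aggregate condition to a HAVING clause

Corrected query:
SELECT dept, SUM(salary) FROM employees GROUP BY dept HAVING SUM(salary) > 158539

Result:
dept  | SUM(salary)
------+------------
Legal | 420018     
Sales | 335376     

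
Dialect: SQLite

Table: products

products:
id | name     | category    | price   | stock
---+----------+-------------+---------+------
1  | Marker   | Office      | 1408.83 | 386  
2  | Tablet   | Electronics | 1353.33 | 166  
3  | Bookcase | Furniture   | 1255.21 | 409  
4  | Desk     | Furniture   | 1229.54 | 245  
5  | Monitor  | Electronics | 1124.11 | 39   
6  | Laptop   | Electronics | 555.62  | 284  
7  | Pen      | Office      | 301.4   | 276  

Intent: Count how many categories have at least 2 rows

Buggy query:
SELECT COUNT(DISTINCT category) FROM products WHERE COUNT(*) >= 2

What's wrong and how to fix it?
Bug: WHERE filters individual rows, not groups, so a group-level COUNT is invalid there

Fix: Use a subquery that GROUPs and filters with HAVING, then count its rows

Corrected query:
SELECT COUNT(*) FROM (SELECT category FROM products GROUP BY category HAVING COUNT(*) >= 2)

Result:
COUNT(*)
--------
3       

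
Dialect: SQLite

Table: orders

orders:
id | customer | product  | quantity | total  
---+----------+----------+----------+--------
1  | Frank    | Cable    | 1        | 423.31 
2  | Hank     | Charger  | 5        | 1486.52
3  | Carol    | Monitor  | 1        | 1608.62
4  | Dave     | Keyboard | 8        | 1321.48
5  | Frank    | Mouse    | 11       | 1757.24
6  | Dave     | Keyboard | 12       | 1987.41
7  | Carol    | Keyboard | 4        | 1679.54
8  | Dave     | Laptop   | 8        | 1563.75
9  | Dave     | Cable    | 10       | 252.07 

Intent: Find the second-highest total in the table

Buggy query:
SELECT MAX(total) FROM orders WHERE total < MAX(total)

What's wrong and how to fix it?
Bug: MAX(total) on the right of the comparison is an aggregate-in-WHERE error

Fix: Compute the overall MAX in a subquery, then take MAX of rows below it

Corrected query:
SELECT MAX(total) FROM orders WHERE total < (SELECT MAX(total) FROM orders)

Result:
MAX(total)
----------
1757.24   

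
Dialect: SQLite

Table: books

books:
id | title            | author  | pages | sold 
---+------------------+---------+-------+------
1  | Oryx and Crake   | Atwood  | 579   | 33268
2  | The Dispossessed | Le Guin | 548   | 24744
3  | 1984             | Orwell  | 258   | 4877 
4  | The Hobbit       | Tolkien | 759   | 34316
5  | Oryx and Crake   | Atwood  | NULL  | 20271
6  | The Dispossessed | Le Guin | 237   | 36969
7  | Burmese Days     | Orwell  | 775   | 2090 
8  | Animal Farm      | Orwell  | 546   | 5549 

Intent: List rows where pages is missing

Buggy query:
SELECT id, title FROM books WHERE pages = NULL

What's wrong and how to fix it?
Bug: '= NULL' is always unknown in SQL three-valued logic, so no rows match

Fix: Use IS NULL to test for NULL

Corrected query:
SELECT id, title FROM books WHERE pages IS NULL

Result:
id | title         
---+---------------
5  | Oryx and Crake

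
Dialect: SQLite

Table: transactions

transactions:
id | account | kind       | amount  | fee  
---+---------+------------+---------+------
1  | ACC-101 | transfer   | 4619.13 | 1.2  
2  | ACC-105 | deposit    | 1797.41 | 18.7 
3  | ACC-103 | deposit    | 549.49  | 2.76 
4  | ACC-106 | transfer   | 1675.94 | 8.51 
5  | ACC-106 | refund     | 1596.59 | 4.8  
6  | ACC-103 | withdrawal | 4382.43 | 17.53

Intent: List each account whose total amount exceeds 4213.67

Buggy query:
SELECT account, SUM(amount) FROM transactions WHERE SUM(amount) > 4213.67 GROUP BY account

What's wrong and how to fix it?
Bug: SUM(amount) is an aggregate, but WHERE filters rows before aggregation

Fix: Use HAVING (which filters groups after aggregation) instead of WHERE

Corrected query:
SELECT account, SUM(amount) FROM transactions GROUP BY account HAVING SUM(amount) > 4213.67

Result:
account | SUM(amount)
--------+------------
ACC-101 | 4619.13    
ACC-103 | 4931.92    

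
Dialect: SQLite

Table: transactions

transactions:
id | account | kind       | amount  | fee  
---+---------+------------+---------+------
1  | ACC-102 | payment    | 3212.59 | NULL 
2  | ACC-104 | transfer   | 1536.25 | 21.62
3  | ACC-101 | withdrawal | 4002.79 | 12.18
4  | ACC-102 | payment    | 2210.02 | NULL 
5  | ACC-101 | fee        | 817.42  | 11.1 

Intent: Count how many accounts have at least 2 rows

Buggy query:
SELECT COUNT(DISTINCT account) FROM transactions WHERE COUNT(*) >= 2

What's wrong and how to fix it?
Bug: WHERE filters individual rows, not groups, so a group-level COUNT is invalid there

Fix: Use a subquery that GROUPs and filters with HAVING, then count its rows

Corrected query:
SELECT COUNT(*) FROM (SELECT account FROM transactions GROUP BY account HAVING COUNT(*) >= 2)

Result:
COUNT(*)
--------
2       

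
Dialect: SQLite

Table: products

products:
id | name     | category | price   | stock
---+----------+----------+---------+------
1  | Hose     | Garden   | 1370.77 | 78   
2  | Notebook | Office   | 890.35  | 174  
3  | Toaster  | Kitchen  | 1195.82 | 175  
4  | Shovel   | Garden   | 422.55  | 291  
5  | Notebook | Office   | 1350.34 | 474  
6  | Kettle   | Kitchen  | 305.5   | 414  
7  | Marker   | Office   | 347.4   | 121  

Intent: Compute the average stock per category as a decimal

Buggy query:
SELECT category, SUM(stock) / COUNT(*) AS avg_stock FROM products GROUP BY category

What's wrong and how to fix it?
Bug: SUM(stock) and COUNT(*) are both integers; the division truncates the fractional part

Fix: Cast one side to REAL so the division keeps the fractional part

Corrected query:
SELECT category, SUM(stock) * 1.0 / COUNT(*) AS avg_stock FROM products GROUP BY category

Result:
category | avg_stock 
---------+-----------
Garden   | 184.5     
Kitchen  | 294.5     
Office   | 256.333333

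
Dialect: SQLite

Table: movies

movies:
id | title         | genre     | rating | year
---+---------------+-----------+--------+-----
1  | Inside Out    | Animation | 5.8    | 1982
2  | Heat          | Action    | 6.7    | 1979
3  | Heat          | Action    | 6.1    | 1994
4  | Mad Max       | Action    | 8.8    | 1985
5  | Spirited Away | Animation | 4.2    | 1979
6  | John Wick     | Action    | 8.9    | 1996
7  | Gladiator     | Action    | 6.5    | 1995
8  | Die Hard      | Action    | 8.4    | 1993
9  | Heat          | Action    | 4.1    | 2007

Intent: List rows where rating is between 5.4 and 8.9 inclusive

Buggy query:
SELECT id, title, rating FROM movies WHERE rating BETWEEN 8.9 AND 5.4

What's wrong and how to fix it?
Bug: BETWEEN expects the lower bound first; with 8.9 AND 5.4 the range is empty

Fix: Write BETWEEN 5.4 AND 8.9

Corrected query:
SELECT id, title, rating FROM movies WHERE rating BETWEEN 5.4 AND 8.9

Result:
id | title      | rating
---+------------+-------
1  | Inside Out | 5.8   
2  | Heat       | 6.7   
3  | Heat       | 6.1   
4  | Mad Max    | 8.8   
6  | John Wick  | 8.9   
7  | Gladiator  | 6.5   
8  | Die Hard   | 8.4   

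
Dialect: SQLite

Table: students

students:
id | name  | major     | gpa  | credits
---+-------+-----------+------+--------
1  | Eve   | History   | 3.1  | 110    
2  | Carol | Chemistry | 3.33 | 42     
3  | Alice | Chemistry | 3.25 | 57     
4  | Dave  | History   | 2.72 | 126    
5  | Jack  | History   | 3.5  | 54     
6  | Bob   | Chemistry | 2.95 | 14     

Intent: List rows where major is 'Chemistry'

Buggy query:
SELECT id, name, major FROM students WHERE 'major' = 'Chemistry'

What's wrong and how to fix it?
Bug: Single quotes denote string literals in SQL; the column name is being compared as a constant string

Fix: Reference the column as major without single quotes

Corrected query:
SELECT id, name, major FROM students WHERE major = 'Chemistry'

Result:
id | name  | major    
---+-------+----------
2  | Carol | Chemistry
3  | Alice | Chemistry
6  | Bob   | Chemistry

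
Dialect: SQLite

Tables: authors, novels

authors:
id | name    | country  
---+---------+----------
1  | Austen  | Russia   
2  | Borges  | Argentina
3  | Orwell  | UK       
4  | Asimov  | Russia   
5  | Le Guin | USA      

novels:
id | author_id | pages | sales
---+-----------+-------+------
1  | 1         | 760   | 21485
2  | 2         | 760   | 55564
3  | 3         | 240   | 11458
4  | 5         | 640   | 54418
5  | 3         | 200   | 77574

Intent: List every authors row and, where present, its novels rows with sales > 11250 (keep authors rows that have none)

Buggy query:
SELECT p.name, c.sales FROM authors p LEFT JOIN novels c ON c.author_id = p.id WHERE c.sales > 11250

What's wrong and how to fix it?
Bug: Filtering c.sales in WHERE discards the NULL rows produced by LEFT JOIN, turning it into an inner join

Fix: Move the right-table condition into the ON clause so unmatched parents are kept

Corrected query:
SELECT p.name, c.sales FROM authors p LEFT JOIN novels c ON c.author_id = p.id AND c.sales > 11250

Result:
name    | sales
--------+------
Austen  | 21485
Borges  | 55564
Orwell  | 11458
Orwell  | 77574
Asimov  | NULL 
Le Guin | 54418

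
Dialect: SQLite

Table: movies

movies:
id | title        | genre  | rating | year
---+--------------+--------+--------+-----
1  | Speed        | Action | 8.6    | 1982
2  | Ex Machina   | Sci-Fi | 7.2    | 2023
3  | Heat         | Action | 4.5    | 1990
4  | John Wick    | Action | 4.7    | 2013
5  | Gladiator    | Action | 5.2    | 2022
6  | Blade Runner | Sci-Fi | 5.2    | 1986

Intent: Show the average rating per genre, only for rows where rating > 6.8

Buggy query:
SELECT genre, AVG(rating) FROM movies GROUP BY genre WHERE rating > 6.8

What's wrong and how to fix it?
Bug: WHERE cannot follow GROUP BY

Fix: Move the WHERE clause before GROUP BY

Corrected query:
SELECT genre, AVG(rating) FROM movies WHERE rating > 6.8 GROUP BY genre

Result:
genre  | AVG(rating)
-------+------------
Action | 8.6        
Sci-Fi | 7.2        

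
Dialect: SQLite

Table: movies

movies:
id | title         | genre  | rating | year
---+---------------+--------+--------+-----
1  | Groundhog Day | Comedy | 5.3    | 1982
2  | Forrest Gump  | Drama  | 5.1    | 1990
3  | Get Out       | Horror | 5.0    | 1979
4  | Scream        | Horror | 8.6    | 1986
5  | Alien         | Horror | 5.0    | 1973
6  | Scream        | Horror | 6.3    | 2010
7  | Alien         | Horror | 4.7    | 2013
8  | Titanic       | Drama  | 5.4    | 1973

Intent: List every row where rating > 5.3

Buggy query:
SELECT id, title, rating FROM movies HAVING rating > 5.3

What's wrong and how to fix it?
Bug: This is a non-aggregate query (no GROUP BY, no aggregates), so in SQLite the HAVING clause is invalid here; a row-level condition belongs in WHERE

Fix: Replace HAVING with WHERE since the condition applies to individual rows

Corrected query:
SELECT id, title, rating FROM movies WHERE rating > 5.3

Result:
id | title   | rating
---+---------+-------
4  | Scream  | 8.6   
6  | Scream  | 6.3   
8  | Titanic | 5.4   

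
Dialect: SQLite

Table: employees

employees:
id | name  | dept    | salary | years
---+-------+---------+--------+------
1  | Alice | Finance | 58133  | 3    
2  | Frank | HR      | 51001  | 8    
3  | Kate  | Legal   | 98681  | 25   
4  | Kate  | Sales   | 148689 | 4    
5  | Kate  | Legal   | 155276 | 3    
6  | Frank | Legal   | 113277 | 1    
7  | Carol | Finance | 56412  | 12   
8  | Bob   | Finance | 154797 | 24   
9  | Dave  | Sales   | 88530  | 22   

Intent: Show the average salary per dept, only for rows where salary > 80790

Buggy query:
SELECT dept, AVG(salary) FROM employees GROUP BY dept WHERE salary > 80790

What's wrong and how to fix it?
Bug: Row-level WHERE must come before GROUP BY in the clause order

Fix: Place WHERE between FROM and GROUP BY

Corrected query:
SELECT dept, AVG(salary) FROM employees WHERE salary > 80790 GROUP BY dept

Result:
dept    | AVG(salary)  
--------+--------------
Finance | 154797       
Legal   | 122411.333333
Sales   | 118609.5     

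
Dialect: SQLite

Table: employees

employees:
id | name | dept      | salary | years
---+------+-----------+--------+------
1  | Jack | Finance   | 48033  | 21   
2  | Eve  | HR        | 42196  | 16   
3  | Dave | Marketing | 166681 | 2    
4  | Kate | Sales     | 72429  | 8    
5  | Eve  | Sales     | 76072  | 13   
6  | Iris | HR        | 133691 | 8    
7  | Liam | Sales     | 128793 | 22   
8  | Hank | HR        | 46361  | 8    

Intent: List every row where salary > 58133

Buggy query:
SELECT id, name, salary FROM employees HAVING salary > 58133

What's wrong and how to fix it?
Bug: HAVING filters the output of aggregation, but this query has no GROUP BY and no aggregate functions, so SQLite rejects it (HAVING clause on a non-aggregate query); the condition here is per row

Fix: Replace HAVING with WHERE since the condition applies to individual rows

Corrected query:
SELECT id, name, salary FROM employees WHERE salary > 58133

Result:
id | name | salary
---+------+-------
3  | Dave | 166681
4  | Kate | 72429 
5  | Eve  | 76072 
6  | Iris | 133691
7  | Liam | 128793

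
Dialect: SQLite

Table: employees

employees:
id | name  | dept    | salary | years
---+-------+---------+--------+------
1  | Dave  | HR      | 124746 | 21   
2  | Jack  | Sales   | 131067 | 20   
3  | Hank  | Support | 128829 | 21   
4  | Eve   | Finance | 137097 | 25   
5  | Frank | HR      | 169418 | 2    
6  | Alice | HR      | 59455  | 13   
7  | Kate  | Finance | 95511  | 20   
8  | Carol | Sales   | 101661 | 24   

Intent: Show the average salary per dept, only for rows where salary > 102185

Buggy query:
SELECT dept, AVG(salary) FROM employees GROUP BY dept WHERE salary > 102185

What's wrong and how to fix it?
Bug: WHERE cannot follow GROUP BY

Fix: Place WHERE between FROM and GROUP BY

Corrected query:
SELECT dept, AVG(salary) FROM employees WHERE salary > 102185 GROUP BY dept

Result:
dept    | AVG(salary)
--------+------------
Finance | 137097     
HR      | 147082     
Sales   | 131067     
Support | 128829     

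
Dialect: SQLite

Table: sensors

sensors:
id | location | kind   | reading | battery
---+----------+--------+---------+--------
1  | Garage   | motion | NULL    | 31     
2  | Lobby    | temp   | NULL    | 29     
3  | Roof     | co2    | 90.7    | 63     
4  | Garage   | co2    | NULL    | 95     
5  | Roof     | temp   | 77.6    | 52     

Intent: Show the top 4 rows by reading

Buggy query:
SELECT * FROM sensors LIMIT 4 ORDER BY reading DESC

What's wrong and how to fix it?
Bug: LIMIT must come after ORDER BY

Fix: Swap the clauses: ORDER BY first, then LIMIT

Corrected query:
SELECT * FROM sensors ORDER BY reading DESC LIMIT 4

Result:
id | location | kind   | reading | battery
---+----------+--------+---------+--------
3  | Roof     | co2    | 90.7    | 63     
5  | Roof     | temp   | 77.6    | 52     
1  | Garage   | motion | NULL    | 31     
2  | Lobby    | temp   | NULL    | 29     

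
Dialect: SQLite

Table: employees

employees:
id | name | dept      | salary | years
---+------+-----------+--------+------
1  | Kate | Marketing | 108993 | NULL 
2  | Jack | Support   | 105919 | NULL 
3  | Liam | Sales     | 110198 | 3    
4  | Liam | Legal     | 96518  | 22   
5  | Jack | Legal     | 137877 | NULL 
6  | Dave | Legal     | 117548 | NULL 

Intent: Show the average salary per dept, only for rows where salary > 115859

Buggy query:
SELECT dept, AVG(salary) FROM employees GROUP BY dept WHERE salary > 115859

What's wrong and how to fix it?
Bug: WHERE cannot follow GROUP BY

Fix: Place WHERE between FROM and GROUP BY

Corrected query:
SELECT dept, AVG(salary) FROM employees WHERE salary > 115859 GROUP BY dept

Result:
dept  | AVG(salary)
------+------------
Legal | 127712.5   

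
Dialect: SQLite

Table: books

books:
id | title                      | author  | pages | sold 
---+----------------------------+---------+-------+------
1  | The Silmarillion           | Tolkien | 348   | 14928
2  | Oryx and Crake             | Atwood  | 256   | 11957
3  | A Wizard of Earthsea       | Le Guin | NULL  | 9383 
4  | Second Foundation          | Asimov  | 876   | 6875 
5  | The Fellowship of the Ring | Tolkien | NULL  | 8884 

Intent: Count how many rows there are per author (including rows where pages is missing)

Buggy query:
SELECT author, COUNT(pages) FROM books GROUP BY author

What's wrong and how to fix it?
Bug: COUNT(column) counts non-NULL values only; rows with NULL pages aren't counted

Fix: Replace COUNT(pages) with COUNT(*)

Corrected query:
SELECT author, COUNT(*) FROM books GROUP BY author

Result:
author  | COUNT(*)
--------+---------
Asimov  | 1       
Atwood  | 1       
Le Guin | 1       
Tolkien | 2       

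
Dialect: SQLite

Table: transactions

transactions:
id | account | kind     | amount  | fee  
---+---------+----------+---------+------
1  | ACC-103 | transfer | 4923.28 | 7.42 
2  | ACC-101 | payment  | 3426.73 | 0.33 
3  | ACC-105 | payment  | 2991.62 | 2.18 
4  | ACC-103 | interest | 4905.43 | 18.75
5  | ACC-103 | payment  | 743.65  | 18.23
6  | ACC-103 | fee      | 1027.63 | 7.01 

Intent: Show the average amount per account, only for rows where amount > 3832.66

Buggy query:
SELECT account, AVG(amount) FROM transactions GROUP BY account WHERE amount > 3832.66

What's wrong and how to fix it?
Bug: Row-level WHERE must come before GROUP BY in the clause order

Fix: Move the WHERE clause before GROUP BY

Corrected query:
SELECT account, AVG(amount) FROM transactions WHERE amount > 3832.66 GROUP BY account

Result:
account | AVG(amount)
--------+------------
ACC-103 | 4914.355   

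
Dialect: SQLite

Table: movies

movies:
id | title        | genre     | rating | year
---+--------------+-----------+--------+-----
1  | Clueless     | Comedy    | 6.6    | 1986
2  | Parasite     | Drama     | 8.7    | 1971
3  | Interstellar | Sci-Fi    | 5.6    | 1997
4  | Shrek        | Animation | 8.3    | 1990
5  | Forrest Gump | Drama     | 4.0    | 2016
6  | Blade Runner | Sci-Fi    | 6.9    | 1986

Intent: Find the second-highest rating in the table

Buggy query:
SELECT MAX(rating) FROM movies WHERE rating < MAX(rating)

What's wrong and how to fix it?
Bug: The inner MAX is an aggregate inside WHERE, which is not allowed

Fix: Compute the overall MAX in a subquery, then take MAX of rows below it

Corrected query:
SELECT MAX(rating) FROM movies WHERE rating < (SELECT MAX(rating) FROM movies)

Result:
MAX(rating)
-----------
8.3        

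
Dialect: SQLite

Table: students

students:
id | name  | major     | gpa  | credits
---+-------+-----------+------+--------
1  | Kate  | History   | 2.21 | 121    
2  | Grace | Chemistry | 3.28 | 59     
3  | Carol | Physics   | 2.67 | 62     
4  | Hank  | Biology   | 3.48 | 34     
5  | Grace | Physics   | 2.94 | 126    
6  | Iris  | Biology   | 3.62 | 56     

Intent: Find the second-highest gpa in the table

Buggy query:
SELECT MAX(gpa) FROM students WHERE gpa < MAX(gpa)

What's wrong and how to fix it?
Bug: MAX(gpa) on the right of the comparison is an aggregate-in-WHERE error

Fix: Compute the overall MAX in a subquery, then take MAX of rows below it

Corrected query:
SELECT MAX(gpa) FROM students WHERE gpa < (SELECT MAX(gpa) FROM students)

Result:
MAX(gpa)
--------
3.48    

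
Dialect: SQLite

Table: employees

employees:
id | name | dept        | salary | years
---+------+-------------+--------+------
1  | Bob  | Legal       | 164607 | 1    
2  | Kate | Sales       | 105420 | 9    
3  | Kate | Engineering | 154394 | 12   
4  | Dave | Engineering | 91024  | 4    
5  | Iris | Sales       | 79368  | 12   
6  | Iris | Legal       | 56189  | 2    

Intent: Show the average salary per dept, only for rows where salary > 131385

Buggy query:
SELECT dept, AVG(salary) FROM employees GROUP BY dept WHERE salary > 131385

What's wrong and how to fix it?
Bug: Row-level WHERE must come before GROUP BY in the clause order

Fix: Place WHERE between FROM and GROUP BY

Corrected query:
SELECT dept, AVG(salary) FROM employees WHERE salary > 131385 GROUP BY dept

Result:
dept        | AVG(salary)
------------+------------
Engineering | 154394     
Legal       | 164607     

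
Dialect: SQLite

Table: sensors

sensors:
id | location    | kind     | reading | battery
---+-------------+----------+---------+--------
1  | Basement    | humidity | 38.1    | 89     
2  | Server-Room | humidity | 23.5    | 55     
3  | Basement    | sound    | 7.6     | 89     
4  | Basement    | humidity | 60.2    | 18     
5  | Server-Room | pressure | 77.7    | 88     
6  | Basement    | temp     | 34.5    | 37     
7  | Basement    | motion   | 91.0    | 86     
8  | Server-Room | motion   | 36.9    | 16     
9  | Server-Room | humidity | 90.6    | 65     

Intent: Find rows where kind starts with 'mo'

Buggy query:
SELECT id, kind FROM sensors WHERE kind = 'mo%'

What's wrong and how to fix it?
Bug: '=' compares the literal string including the % character; pattern matching needs LIKE

Fix: Replace '=' with LIKE so 'mo%' is treated as a pattern

Corrected query:
SELECT id, kind FROM sensors WHERE kind LIKE 'mo%'

Result:
id | kind  
---+-------
7  | motion
8  | motion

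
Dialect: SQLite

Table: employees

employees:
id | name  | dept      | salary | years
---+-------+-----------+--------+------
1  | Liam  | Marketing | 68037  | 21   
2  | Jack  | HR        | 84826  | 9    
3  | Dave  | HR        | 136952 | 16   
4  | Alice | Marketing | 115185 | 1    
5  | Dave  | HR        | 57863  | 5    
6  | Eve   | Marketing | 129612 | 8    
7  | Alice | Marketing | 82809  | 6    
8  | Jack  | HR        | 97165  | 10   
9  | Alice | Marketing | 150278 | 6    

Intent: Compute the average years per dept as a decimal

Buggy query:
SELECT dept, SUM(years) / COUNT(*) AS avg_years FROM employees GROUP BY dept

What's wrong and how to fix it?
Bug: Both operands are integers, so '/' performs integer division and truncates

Fix: Cast one side to REAL so the division keeps the fractional part

Corrected query:
SELECT dept, SUM(years) * 1.0 / COUNT(*) AS avg_years FROM employees GROUP BY dept

Result:
dept      | avg_years
----------+----------
HR        | 10       
Marketing | 8.4      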